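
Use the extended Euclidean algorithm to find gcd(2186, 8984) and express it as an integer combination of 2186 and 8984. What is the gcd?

2

Repeated division:
8984 = 4×2186 + 240
2186 = 9×240 + 26
240 = 9×26 + 6
26 = 4×6 + 2
6 = 3×2 + 0
gcd(2186, 8984) = 2.
Working backward:
2 = 26 − 4·6
2 = −4·240 + 37·26
2 = 37·2186 − 337·240
2 = −337·8984 + 1385·2186
So 2 = (-337)·8984 + (1385)·2186.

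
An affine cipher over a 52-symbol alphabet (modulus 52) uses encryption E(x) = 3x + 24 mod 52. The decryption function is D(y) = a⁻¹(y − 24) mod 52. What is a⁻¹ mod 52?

35

gcd(52, 3) by repeated division:
52 = 17×3 + 1
3 = 3×1 + 0
gcd = 1, so the inverse exists. Back-substitute:
1 = 52 − 17·3
So 3·(-17) ≡ 1 (mod 52), and -17 ≡ 35 (mod 52).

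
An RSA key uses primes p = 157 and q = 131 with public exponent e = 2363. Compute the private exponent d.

φ(n) = (p−1)(q−1) = 156·130 = 20280.
Need d with 2363·d ≡ 1 (mod 20280). Apply the extended Euclidean algorithm:
20280 = 8·2363 + 1376
2363 = 1·1376 + 987
1376 = 1·987 + 389
987 = 2·389 + 209
389 = 1·209 + 180
209 = 1·180 + 29
180 = 6·29 + 6
29 = 4·6 + 5
6 = 1·5 + 1
5 = 5·1 + 0
Back-substitute:
1 = 6 − 5
1 = −29 + 5·6
1 = 5·180 − 31·29
1 = −31·209 + 36·180
1 = 36·389 − 67·209
1 = −67·987 + 170·389
1 = 170·1376 − 237·987
1 = −237·2363 + 407·1376
1 = 407·20280 − 3493·2363
So 2363·(-3493) ≡ 1 (mod 20280), hence d ≡ -3493 ≡ 16787 (mod 20280).

16787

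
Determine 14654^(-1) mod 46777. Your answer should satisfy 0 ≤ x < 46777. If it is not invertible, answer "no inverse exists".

gcd(46777, 14654) by repeated division:
46777 = 3×14654 + 2815
14654 = 5×2815 + 579
2815 = 4×579 + 499
579 = 1×499 + 80
499 = 6×80 + 19
80 = 4×19 + 4
19 = 4×4 + 3
4 = 1×3 + 1
3 = 3×1 + 0
gcd = 1, so the inverse exists. Back-substitute:
1 = 4 − 3
1 = −19 + 5·4
1 = 5·80 − 21·19
1 = −21·499 + 131·80
1 = 131·579 − 152·499
1 = −152·2815 + 739·579
1 = 739·14654 − 3847·2815
1 = −3847·46777 + 12280·14654
So 14654·12280 ≡ 1 (mod 46777).

12280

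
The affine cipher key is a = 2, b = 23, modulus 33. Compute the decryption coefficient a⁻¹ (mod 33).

17

Run Euclid on (33, 2):
33 = 16*2 + 1
2 = 2*1 + 0
gcd = 1, so the inverse exists. Back-substitute:
1 = 33 − 16·2
Hence 2⁻¹ ≡ -16 ≡ 17 (mod 33).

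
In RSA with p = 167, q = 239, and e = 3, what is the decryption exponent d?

26339

φ(n) = (p−1)(q−1) = 166·238 = 39508.
Need d with 3·d ≡ 1 (mod 39508). Apply the extended Euclidean algorithm:
39508 = 13169·3 + 1
3 = 3·1 + 0
Back-substitute:
1 = 39508 − 13169·3
So 3·(-13169) ≡ 1 (mod 39508), hence d ≡ -13169 ≡ 26339 (mod 39508).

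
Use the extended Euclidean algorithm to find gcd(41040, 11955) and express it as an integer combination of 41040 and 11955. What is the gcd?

15

Apply Euclid's algorithm to 41040 and 11955:
41040 = 3*11955 + 5175
11955 = 2*5175 + 1605
5175 = 3*1605 + 360
1605 = 4*360 + 165
360 = 2*165 + 30
165 = 5*30 + 15
30 = 2*15 + 0
gcd(41040, 11955) = 15.
Back-substituting:
15 = 165 − 5·30
15 = −5·360 + 11·165
15 = 11·1605 − 49·360
15 = −49·5175 + 158·1605
15 = 158·11955 − 365·5175
15 = −365·41040 + 1253·11955
So 15 = (-365)·41040 + (1253)·11955.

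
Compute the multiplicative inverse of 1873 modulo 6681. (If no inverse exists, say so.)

346

Extended Euclidean algorithm:
6681 = 3×1873 + 1062
1873 = 1×1062 + 811
1062 = 1×811 + 251
811 = 3×251 + 58
251 = 4×58 + 19
58 = 3×19 + 1
19 = 19×1 + 0
gcd = 1, so the inverse exists. Back-substitute:
1 = 58 − 3·19
1 = −3·251 + 13·58
1 = 13·811 − 42·251
1 = −42·1062 + 55·811
1 = 55·1873 − 97·1062
1 = −97·6681 + 346·1873
So 1873·346 ≡ 1 (mod 6681).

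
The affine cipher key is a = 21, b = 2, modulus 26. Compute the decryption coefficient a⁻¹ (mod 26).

5

Apply the Euclidean algorithm to 26 and 21:
26 = 1·21 + 5
21 = 4·5 + 1
5 = 5·1 + 0
gcd = 1, so the inverse exists. Back-substitute:
1 = 21 − 4·5
1 = −4·26 + 5·21
So 21·5 ≡ 1 (mod 26).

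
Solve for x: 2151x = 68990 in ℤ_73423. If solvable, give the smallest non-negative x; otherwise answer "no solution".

19830

First find gcd(2151, 73423):
73423 = 34×2151 + 289
2151 = 7×289 + 128
289 = 2×128 + 33
128 = 3×33 + 29
33 = 1×29 + 4
29 = 7×4 + 1
4 = 4×1 + 0
gcd = 1, so a unique solution mod 73423 exists.
Back-substitute for the Bézout coefficients:
1 = 29 − 7·4
1 = −7·33 + 8·29
1 = 8·128 − 31·33
1 = −31·289 + 70·128
1 = 70·2151 − 521·289
1 = −521·73423 + 17784·2151
So 2151·(17784) ≡ 1 (mod 73423), giving 2151⁻¹ ≡ 17784.
x ≡ 2151⁻¹·68990 ≡ 17784·68990 ≡ 19830 (mod 73423).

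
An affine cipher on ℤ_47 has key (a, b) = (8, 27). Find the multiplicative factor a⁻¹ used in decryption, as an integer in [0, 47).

6

Extended Euclidean algorithm:
47 = 5*8 + 7
8 = 1*7 + 1
7 = 7*1 + 0
The gcd is 1. Working backward:
1 = 8 − 7
1 = −47 + 6·8
So 8·6 ≡ 1 (mod 47).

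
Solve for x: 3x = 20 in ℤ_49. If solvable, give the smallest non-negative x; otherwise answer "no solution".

First find gcd(3, 49):
49 = 16×3 + 1
3 = 3×1 + 0
gcd = 1, so a unique solution mod 49 exists.
Back-substitute for the Bézout coefficients:
1 = 49 − 16·3
So 3·(-16) ≡ 1 (mod 49), giving 3⁻¹ ≡ 33.
x ≡ 3⁻¹·20 ≡ 33·20 ≡ 23 (mod 49).

23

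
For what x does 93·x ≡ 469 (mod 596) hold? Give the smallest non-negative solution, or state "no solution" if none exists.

First find gcd(93, 596):
596 = 6·93 + 38
93 = 2·38 + 17
38 = 2·17 + 4
17 = 4·4 + 1
4 = 4·1 + 0
gcd = 1, so a unique solution mod 596 exists.
Back-substitute for the Bézout coefficients:
1 = 17 − 4·4
1 = −4·38 + 9·17
1 = 9·93 − 22·38
1 = −22·596 + 141·93
So 93·(141) ≡ 1 (mod 596), giving 93⁻¹ ≡ 141.
x ≡ 93⁻¹·469 ≡ 141·469 ≡ 569 (mod 596).

569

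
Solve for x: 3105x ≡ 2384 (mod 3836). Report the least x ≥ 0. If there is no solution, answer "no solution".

2164

First find gcd(3105, 3836):
3836 = 1×3105 + 731
3105 = 4×731 + 181
731 = 4×181 + 7
181 = 25×7 + 6
7 = 1×6 + 1
6 = 6×1 + 0
gcd = 1, so a unique solution mod 3836 exists.
Back-substitute for the Bézout coefficients:
1 = 7 − 6
1 = −181 + 26·7
1 = 26·731 − 105·181
1 = −105·3105 + 446·731
1 = 446·3836 − 551·3105
So 3105·(-551) ≡ 1 (mod 3836), giving 3105⁻¹ ≡ 3285.
x ≡ 3105⁻¹·2384 ≡ 3285·2384 ≡ 2164 (mod 3836).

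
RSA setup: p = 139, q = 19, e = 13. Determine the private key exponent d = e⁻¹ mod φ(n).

φ(n) = (p−1)(q−1) = 138·18 = 2484.
Need d with 13·d ≡ 1 (mod 2484). Apply the extended Euclidean algorithm:
2484 = 191×13 + 1
13 = 13×1 + 0
Back-substitute:
1 = 2484 − 191·13
So 13·(-191) ≡ 1 (mod 2484), hence d ≡ -191 ≡ 2293 (mod 2484).

2293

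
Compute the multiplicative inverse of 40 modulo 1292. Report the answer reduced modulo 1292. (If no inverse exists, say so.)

no inverse exists

Compute gcd(40, 1292):
1292 = 32·40 + 12
40 = 3·12 + 4
12 = 3·4 + 0
Since gcd = 4 > 1, 40 is not a unit mod 1292.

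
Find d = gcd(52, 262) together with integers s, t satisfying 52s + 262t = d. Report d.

Euclidean algorithm:
262 = 5*52 + 2
52 = 26*2 + 0
gcd(52, 262) = 2.
Back-substituting:
2 = 262 − 5·52
So 2 = (1)·262 + (-5)·52.

2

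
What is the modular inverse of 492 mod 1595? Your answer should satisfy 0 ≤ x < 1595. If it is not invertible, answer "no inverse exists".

898

gcd(1595, 492) by repeated division:
1595 = 3·492 + 119
492 = 4·119 + 16
119 = 7·16 + 7
16 = 2·7 + 2
7 = 3·2 + 1
2 = 2·1 + 0
Since gcd(492, 1595) = 1, back-substitute to write 1 as a combination:
1 = 7 − 3·2
1 = −3·16 + 7·7
1 = 7·119 − 52·16
1 = −52·492 + 215·119
1 = 215·1595 − 697·492
Thus 492·(-697) ≡ 1 (mod 1595); reducing, -697 mod 1595 = 898.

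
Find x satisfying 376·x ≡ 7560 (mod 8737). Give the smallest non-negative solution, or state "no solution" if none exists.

206

First find gcd(376, 8737):
8737 = 23×376 + 89
376 = 4×89 + 20
89 = 4×20 + 9
20 = 2×9 + 2
9 = 4×2 + 1
2 = 2×1 + 0
gcd = 1, so a unique solution mod 8737 exists.
Back-substitute for the Bézout coefficients:
1 = 9 − 4·2
1 = −4·20 + 9·9
1 = 9·89 − 40·20
1 = −40·376 + 169·89
1 = 169·8737 − 3927·376
So 376·(-3927) ≡ 1 (mod 8737), giving 376⁻¹ ≡ 4810.
x ≡ 376⁻¹·7560 ≡ 4810·7560 ≡ 206 (mod 8737).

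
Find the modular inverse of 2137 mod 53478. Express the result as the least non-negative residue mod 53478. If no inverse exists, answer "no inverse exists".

gcd(53478, 2137) by repeated division:
53478 = 25×2137 + 53
2137 = 40×53 + 17
53 = 3×17 + 2
17 = 8×2 + 1
2 = 2×1 + 0
Since gcd(2137, 53478) = 1, back-substitute to write 1 as a combination:
1 = 17 − 8·2
1 = −8·53 + 25·17
1 = 25·2137 − 1008·53
1 = −1008·53478 + 25225·2137
So 2137·25225 ≡ 1 (mod 53478).

25225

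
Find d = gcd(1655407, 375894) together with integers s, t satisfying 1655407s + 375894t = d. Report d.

1

Apply Euclid's algorithm to 1655407 and 375894:
1655407 = 4·375894 + 151831
375894 = 2·151831 + 72232
151831 = 2·72232 + 7367
72232 = 9·7367 + 5929
7367 = 1·5929 + 1438
5929 = 4·1438 + 177
1438 = 8·177 + 22
177 = 8·22 + 1
22 = 22·1 + 0
gcd(1655407, 375894) = 1.
Working backward:
1 = 177 − 8·22
1 = −8·1438 + 65·177
1 = 65·5929 − 268·1438
1 = −268·7367 + 333·5929
1 = 333·72232 − 3265·7367
1 = −3265·151831 + 6863·72232
1 = 6863·375894 − 16991·151831
1 = −16991·1655407 + 74827·375894
So 1 = (-16991)·1655407 + (74827)·375894.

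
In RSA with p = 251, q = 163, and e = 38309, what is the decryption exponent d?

12089

φ(n) = (p−1)(q−1) = 250·162 = 40500.
Need d with 38309·d ≡ 1 (mod 40500). Apply the extended Euclidean algorithm:
40500 = 1×38309 + 2191
38309 = 17×2191 + 1062
2191 = 2×1062 + 67
1062 = 15×67 + 57
67 = 1×57 + 10
57 = 5×10 + 7
10 = 1×7 + 3
7 = 2×3 + 1
3 = 3×1 + 0
Back-substitute:
1 = 7 − 2·3
1 = −2·10 + 3·7
1 = 3·57 − 17·10
1 = −17·67 + 20·57
1 = 20·1062 − 317·67
1 = −317·2191 + 654·1062
1 = 654·38309 − 11435·2191
1 = −11435·40500 + 12089·38309
So 38309·12089 ≡ 1 (mod 40500), hence d = 12089.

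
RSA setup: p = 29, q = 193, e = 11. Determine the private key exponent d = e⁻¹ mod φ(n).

φ(n) = (p−1)(q−1) = 28·192 = 5376.
Need d with 11·d ≡ 1 (mod 5376). Apply the extended Euclidean algorithm:
5376 = 488×11 + 8
11 = 1×8 + 3
8 = 2×3 + 2
3 = 1×2 + 1
2 = 2×1 + 0
Back-substitute:
1 = 3 − 2
1 = −8 + 3·3
1 = 3·11 − 4·8
1 = −4·5376 + 1955·11
So 11·1955 ≡ 1 (mod 5376), hence d = 1955.

1955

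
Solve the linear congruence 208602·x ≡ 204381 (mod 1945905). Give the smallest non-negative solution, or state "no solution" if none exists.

First find gcd(208602, 1945905):
1945905 = 9×208602 + 68487
208602 = 3×68487 + 3141
68487 = 21×3141 + 2526
3141 = 1×2526 + 615
2526 = 4×615 + 66
615 = 9×66 + 21
66 = 3×21 + 3
21 = 7×3 + 0
gcd = 3 and 3 | 204381, so solutions exist. Divide through by 3: 69534x ≡ 68127 (mod 648635).
Now find 69534⁻¹ mod 648635:
648635 = 9*69534 + 22829
69534 = 3*22829 + 1047
22829 = 21*1047 + 842
1047 = 1*842 + 205
842 = 4*205 + 22
205 = 9*22 + 7
22 = 3*7 + 1
7 = 7*1 + 0
Back-substitute:
1 = 22 − 3·7
1 = −3·205 + 28·22
1 = 28·842 − 115·205
1 = −115·1047 + 143·842
1 = 143·22829 − 3118·1047
1 = −3118·69534 + 9497·22829
1 = 9497·648635 − 88591·69534
So 69534·(-88591) ≡ 1 (mod 648635), i.e. 69534⁻¹ ≡ 560044.
Then x ≡ 560044·68127 ≡ 109618 (mod 648635); the smallest non-negative solution is x = 109618.

109618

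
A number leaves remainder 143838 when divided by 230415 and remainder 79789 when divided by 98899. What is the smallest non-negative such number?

11327575653

Write x = 143838 + 230415·k. Then 230415·k ≡ 79789 − 143838 ≡ 34850 (mod 98899).
Need 230415⁻¹ mod 98899. Extended Euclid on (98899, 32617):
98899 = 3×32617 + 1048
32617 = 31×1048 + 129
1048 = 8×129 + 16
129 = 8×16 + 1
16 = 16×1 + 0
Back-substitute:
1 = 129 − 8·16
1 = −8·1048 + 65·129
1 = 65·32617 − 2023·1048
1 = −2023·98899 + 6134·32617
230415⁻¹ ≡ 6134 (mod 98899), so k ≡ 6134·34850 ≡ 49161 (mod 98899).
x = 143838 + 230415·49161 = 11327575653.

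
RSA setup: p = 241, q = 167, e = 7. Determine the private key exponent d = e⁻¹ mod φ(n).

φ(n) = (p−1)(q−1) = 240·166 = 39840.
Need d with 7·d ≡ 1 (mod 39840). Apply the extended Euclidean algorithm:
39840 = 5691·7 + 3
7 = 2·3 + 1
3 = 3·1 + 0
Back-substitute:
1 = 7 − 2·3
1 = −2·39840 + 11383·7
So 7·11383 ≡ 1 (mod 39840), hence d = 11383.

11383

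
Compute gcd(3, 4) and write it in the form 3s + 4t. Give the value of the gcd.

Euclidean algorithm:
4 = 1*3 + 1
3 = 3*1 + 0
gcd(3, 4) = 1.
Back-substituting:
1 = 4 − 3
So 1 = (1)·4 + (-1)·3.

1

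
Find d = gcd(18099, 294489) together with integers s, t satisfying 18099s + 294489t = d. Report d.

Apply Euclid's algorithm to 294489 and 18099:
294489 = 16*18099 + 4905
18099 = 3*4905 + 3384
4905 = 1*3384 + 1521
3384 = 2*1521 + 342
1521 = 4*342 + 153
342 = 2*153 + 36
153 = 4*36 + 9
36 = 4*9 + 0
gcd(18099, 294489) = 9.
Express as a combination:
9 = 153 − 4·36
9 = −4·342 + 9·153
9 = 9·1521 − 40·342
9 = −40·3384 + 89·1521
9 = 89·4905 − 129·3384
9 = −129·18099 + 476·4905
9 = 476·294489 − 7745·18099
So 9 = (476)·294489 + (-7745)·18099.

9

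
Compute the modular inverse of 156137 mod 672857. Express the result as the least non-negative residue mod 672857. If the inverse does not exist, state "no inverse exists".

gcd(672857, 156137) by repeated division:
672857 = 4×156137 + 48309
156137 = 3×48309 + 11210
48309 = 4×11210 + 3469
11210 = 3×3469 + 803
3469 = 4×803 + 257
803 = 3×257 + 32
257 = 8×32 + 1
32 = 32×1 + 0
Since gcd(156137, 672857) = 1, back-substitute to write 1 as a combination:
1 = 257 − 8·32
1 = −8·803 + 25·257
1 = 25·3469 − 108·803
1 = −108·11210 + 349·3469
1 = 349·48309 − 1504·11210
1 = −1504·156137 + 4861·48309
1 = 4861·672857 − 20948·156137
So 156137·(-20948) ≡ 1 (mod 672857), and -20948 ≡ 651909 (mod 672857).

651909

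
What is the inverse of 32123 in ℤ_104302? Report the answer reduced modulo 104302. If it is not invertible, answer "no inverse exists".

Extended Euclidean algorithm:
104302 = 3·32123 + 7933
32123 = 4·7933 + 391
7933 = 20·391 + 113
391 = 3·113 + 52
113 = 2·52 + 9
52 = 5·9 + 7
9 = 1·7 + 2
7 = 3·2 + 1
2 = 2·1 + 0
The gcd is 1. Working backward:
1 = 7 − 3·2
1 = −3·9 + 4·7
1 = 4·52 − 23·9
1 = −23·113 + 50·52
1 = 50·391 − 173·113
1 = −173·7933 + 3510·391
1 = 3510·32123 − 14213·7933
1 = −14213·104302 + 46149·32123
So 32123·46149 ≡ 1 (mod 104302).

46149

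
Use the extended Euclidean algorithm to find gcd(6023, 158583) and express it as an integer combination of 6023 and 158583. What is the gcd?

1

Euclidean algorithm:
158583 = 26×6023 + 1985
6023 = 3×1985 + 68
1985 = 29×68 + 13
68 = 5×13 + 3
13 = 4×3 + 1
3 = 3×1 + 0
gcd(6023, 158583) = 1.
Working backward:
1 = 13 − 4·3
1 = −4·68 + 21·13
1 = 21·1985 − 613·68
1 = −613·6023 + 1860·1985
1 = 1860·158583 − 48973·6023
So 1 = (1860)·158583 + (-48973)·6023.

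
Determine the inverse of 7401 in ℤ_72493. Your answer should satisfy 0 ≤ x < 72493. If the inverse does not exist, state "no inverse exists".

Extended Euclidean algorithm:
72493 = 9*7401 + 5884
7401 = 1*5884 + 1517
5884 = 3*1517 + 1333
1517 = 1*1333 + 184
1333 = 7*184 + 45
184 = 4*45 + 4
45 = 11*4 + 1
4 = 4*1 + 0
gcd = 1, so the inverse exists. Back-substitute:
1 = 45 − 11·4
1 = −11·184 + 45·45
1 = 45·1333 − 326·184
1 = −326·1517 + 371·1333
1 = 371·5884 − 1439·1517
1 = −1439·7401 + 1810·5884
1 = 1810·72493 − 17729·7401
Thus 7401·(-17729) ≡ 1 (mod 72493); reducing, -17729 mod 72493 = 54764.

54764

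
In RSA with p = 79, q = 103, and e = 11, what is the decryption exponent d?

φ(n) = (p−1)(q−1) = 78·102 = 7956.
Need d with 11·d ≡ 1 (mod 7956). Apply the extended Euclidean algorithm:
7956 = 723×11 + 3
11 = 3×3 + 2
3 = 1×2 + 1
2 = 2×1 + 0
Back-substitute:
1 = 3 − 2
1 = −11 + 4·3
1 = 4·7956 − 2893·11
So 11·(-2893) ≡ 1 (mod 7956), hence d ≡ -2893 ≡ 5063 (mod 7956).

5063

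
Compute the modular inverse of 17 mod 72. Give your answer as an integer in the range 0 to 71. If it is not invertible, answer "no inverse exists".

Run Euclid on (72, 17):
72 = 4×17 + 4
17 = 4×4 + 1
4 = 4×1 + 0
The gcd is 1. Working backward:
1 = 17 − 4·4
1 = −4·72 + 17·17
So 17·17 ≡ 1 (mod 72).

17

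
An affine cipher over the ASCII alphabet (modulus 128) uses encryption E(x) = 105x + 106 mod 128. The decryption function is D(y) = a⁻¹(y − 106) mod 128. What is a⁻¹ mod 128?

89

gcd(128, 105) by repeated division:
128 = 1·105 + 23
105 = 4·23 + 13
23 = 1·13 + 10
13 = 1·10 + 3
10 = 3·3 + 1
3 = 3·1 + 0
Since gcd(105, 128) = 1, back-substitute to write 1 as a combination:
1 = 10 − 3·3
1 = −3·13 + 4·10
1 = 4·23 − 7·13
1 = −7·105 + 32·23
1 = 32·128 − 39·105
Hence 105⁻¹ ≡ -39 ≡ 89 (mod 128).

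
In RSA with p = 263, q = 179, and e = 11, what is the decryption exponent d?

φ(n) = (p−1)(q−1) = 262·178 = 46636.
Need d with 11·d ≡ 1 (mod 46636). Apply the extended Euclidean algorithm:
46636 = 4239·11 + 7
11 = 1·7 + 4
7 = 1·4 + 3
4 = 1·3 + 1
3 = 3·1 + 0
Back-substitute:
1 = 4 − 3
1 = −7 + 2·4
1 = 2·11 − 3·7
1 = −3·46636 + 12719·11
So 11·12719 ≡ 1 (mod 46636), hence d = 12719.

12719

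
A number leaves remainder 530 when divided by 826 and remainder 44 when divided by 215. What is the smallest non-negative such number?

Write x = 530 + 826·k. Then 826·k ≡ 44 − 530 ≡ 159 (mod 215).
Need 826⁻¹ mod 215. Extended Euclid on (215, 181):
215 = 1×181 + 34
181 = 5×34 + 11
34 = 3×11 + 1
11 = 11×1 + 0
Back-substitute:
1 = 34 − 3·11
1 = −3·181 + 16·34
1 = 16·215 − 19·181
826⁻¹ ≡ 196 (mod 215), so k ≡ 196·159 ≡ 204 (mod 215).
x = 530 + 826·204 = 169034.

169034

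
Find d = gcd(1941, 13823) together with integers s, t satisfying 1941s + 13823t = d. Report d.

Apply Euclid's algorithm to 13823 and 1941:
13823 = 7·1941 + 236
1941 = 8·236 + 53
236 = 4·53 + 24
53 = 2·24 + 5
24 = 4·5 + 4
5 = 1·4 + 1
4 = 4·1 + 0
gcd(1941, 13823) = 1.
Working backward:
1 = 5 − 4
1 = −24 + 5·5
1 = 5·53 − 11·24
1 = −11·236 + 49·53
1 = 49·1941 − 403·236
1 = −403·13823 + 2870·1941
So 1 = (-403)·13823 + (2870)·1941.

1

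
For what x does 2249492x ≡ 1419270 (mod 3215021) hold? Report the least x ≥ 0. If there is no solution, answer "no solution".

246647

First find gcd(2249492, 3215021):
3215021 = 1·2249492 + 965529
2249492 = 2·965529 + 318434
965529 = 3·318434 + 10227
318434 = 31·10227 + 1397
10227 = 7·1397 + 448
1397 = 3·448 + 53
448 = 8·53 + 24
53 = 2·24 + 5
24 = 4·5 + 4
5 = 1·4 + 1
4 = 4·1 + 0
gcd = 1, so a unique solution mod 3215021 exists.
Back-substitute for the Bézout coefficients:
1 = 5 − 4
1 = −24 + 5·5
1 = 5·53 − 11·24
1 = −11·448 + 93·53
1 = 93·1397 − 290·448
1 = −290·10227 + 2123·1397
1 = 2123·318434 − 66103·10227
1 = −66103·965529 + 200432·318434
1 = 200432·2249492 − 466967·965529
1 = −466967·3215021 + 667399·2249492
So 2249492·(667399) ≡ 1 (mod 3215021), giving 2249492⁻¹ ≡ 667399.
x ≡ 2249492⁻¹·1419270 ≡ 667399·1419270 ≡ 246647 (mod 3215021).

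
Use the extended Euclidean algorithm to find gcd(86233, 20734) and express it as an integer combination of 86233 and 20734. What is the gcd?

7

Euclidean algorithm:
86233 = 4*20734 + 3297
20734 = 6*3297 + 952
3297 = 3*952 + 441
952 = 2*441 + 70
441 = 6*70 + 21
70 = 3*21 + 7
21 = 3*7 + 0
gcd(86233, 20734) = 7.
Back-substituting:
7 = 70 − 3·21
7 = −3·441 + 19·70
7 = 19·952 − 41·441
7 = −41·3297 + 142·952
7 = 142·20734 − 893·3297
7 = −893·86233 + 3714·20734
So 7 = (-893)·86233 + (3714)·20734.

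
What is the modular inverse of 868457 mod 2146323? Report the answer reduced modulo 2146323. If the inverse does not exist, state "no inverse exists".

gcd(2146323, 868457) by repeated division:
2146323 = 2·868457 + 409409
868457 = 2·409409 + 49639
409409 = 8·49639 + 12297
49639 = 4·12297 + 451
12297 = 27·451 + 120
451 = 3·120 + 91
120 = 1·91 + 29
91 = 3·29 + 4
29 = 7·4 + 1
4 = 4·1 + 0
Since gcd(868457, 2146323) = 1, back-substitute to write 1 as a combination:
1 = 29 − 7·4
1 = −7·91 + 22·29
1 = 22·120 − 29·91
1 = −29·451 + 109·120
1 = 109·12297 − 2972·451
1 = −2972·49639 + 11997·12297
1 = 11997·409409 − 98948·49639
1 = −98948·868457 + 209893·409409
1 = 209893·2146323 − 518734·868457
Thus 868457·(-518734) ≡ 1 (mod 2146323); reducing, -518734 mod 2146323 = 1627589.

1627589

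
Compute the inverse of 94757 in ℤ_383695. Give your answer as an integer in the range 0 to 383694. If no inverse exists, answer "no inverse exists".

no inverse exists

Compute gcd(94757, 383695):
383695 = 4×94757 + 4667
94757 = 20×4667 + 1417
4667 = 3×1417 + 416
1417 = 3×416 + 169
416 = 2×169 + 78
169 = 2×78 + 13
78 = 6×13 + 0
gcd(94757, 383695) = 13 ≠ 1, so 94757 has no multiplicative inverse modulo 383695.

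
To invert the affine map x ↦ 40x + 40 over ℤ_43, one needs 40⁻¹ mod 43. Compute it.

14

gcd(43, 40) by repeated division:
43 = 1·40 + 3
40 = 13·3 + 1
3 = 3·1 + 0
Since gcd(40, 43) = 1, back-substitute to write 1 as a combination:
1 = 40 − 13·3
1 = −13·43 + 14·40
So 40·14 ≡ 1 (mod 43).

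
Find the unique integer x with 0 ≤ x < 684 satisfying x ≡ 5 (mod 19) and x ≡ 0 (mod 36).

Write x = 5 + 19·k. Then 19·k ≡ 0 − 5 ≡ 31 (mod 36).
Need 19⁻¹ mod 36. Extended Euclid on (36, 19):
36 = 1*19 + 17
19 = 1*17 + 2
17 = 8*2 + 1
2 = 2*1 + 0
Back-substitute:
1 = 17 − 8·2
1 = −8·19 + 9·17
1 = 9·36 − 17·19
19⁻¹ ≡ 19 (mod 36), so k ≡ 19·31 ≡ 13 (mod 36).
x = 5 + 19·13 = 252.

252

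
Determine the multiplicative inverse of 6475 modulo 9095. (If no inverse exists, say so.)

Compute gcd(6475, 9095):
9095 = 1*6475 + 2620
6475 = 2*2620 + 1235
2620 = 2*1235 + 150
1235 = 8*150 + 35
150 = 4*35 + 10
35 = 3*10 + 5
10 = 2*5 + 0
gcd(6475, 9095) = 5 ≠ 1, so 6475 has no multiplicative inverse modulo 9095.

no inverse exists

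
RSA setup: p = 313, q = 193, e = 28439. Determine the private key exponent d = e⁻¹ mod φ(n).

35495

φ(n) = (p−1)(q−1) = 312·192 = 59904.
Need d with 28439·d ≡ 1 (mod 59904). Apply the extended Euclidean algorithm:
59904 = 2·28439 + 3026
28439 = 9·3026 + 1205
3026 = 2·1205 + 616
1205 = 1·616 + 589
616 = 1·589 + 27
589 = 21·27 + 22
27 = 1·22 + 5
22 = 4·5 + 2
5 = 2·2 + 1
2 = 2·1 + 0
Back-substitute:
1 = 5 − 2·2
1 = −2·22 + 9·5
1 = 9·27 − 11·22
1 = −11·589 + 240·27
1 = 240·616 − 251·589
1 = −251·1205 + 491·616
1 = 491·3026 − 1233·1205
1 = −1233·28439 + 11588·3026
1 = 11588·59904 − 24409·28439
So 28439·(-24409) ≡ 1 (mod 59904), hence d ≡ -24409 ≡ 35495 (mod 59904).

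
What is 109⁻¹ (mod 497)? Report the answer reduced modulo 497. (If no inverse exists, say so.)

gcd(497, 109) by repeated division:
497 = 4*109 + 61
109 = 1*61 + 48
61 = 1*48 + 13
48 = 3*13 + 9
13 = 1*9 + 4
9 = 2*4 + 1
4 = 4*1 + 0
gcd = 1, so the inverse exists. Back-substitute:
1 = 9 − 2·4
1 = −2·13 + 3·9
1 = 3·48 − 11·13
1 = −11·61 + 14·48
1 = 14·109 − 25·61
1 = −25·497 + 114·109
So 109·114 ≡ 1 (mod 497).

114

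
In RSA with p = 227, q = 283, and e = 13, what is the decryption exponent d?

9805

φ(n) = (p−1)(q−1) = 226·282 = 63732.
Need d with 13·d ≡ 1 (mod 63732). Apply the extended Euclidean algorithm:
63732 = 4902×13 + 6
13 = 2×6 + 1
6 = 6×1 + 0
Back-substitute:
1 = 13 − 2·6
1 = −2·63732 + 9805·13
So 13·9805 ≡ 1 (mod 63732), hence d = 9805.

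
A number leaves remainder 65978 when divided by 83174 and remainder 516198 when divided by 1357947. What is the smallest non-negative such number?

Write x = 65978 + 83174·k. Then 83174·k ≡ 516198 − 65978 ≡ 450220 (mod 1357947).
Need 83174⁻¹ mod 1357947. Extended Euclid on (1357947, 83174):
1357947 = 16·83174 + 27163
83174 = 3·27163 + 1685
27163 = 16·1685 + 203
1685 = 8·203 + 61
203 = 3·61 + 20
61 = 3·20 + 1
20 = 20·1 + 0
Back-substitute:
1 = 61 − 3·20
1 = −3·203 + 10·61
1 = 10·1685 − 83·203
1 = −83·27163 + 1338·1685
1 = 1338·83174 − 4097·27163
1 = −4097·1357947 + 66890·83174
83174⁻¹ ≡ 66890 (mod 1357947), so k ≡ 66890·450220 ≡ 25181 (mod 1357947).
x = 65978 + 83174·25181 = 2094470472.

2094470472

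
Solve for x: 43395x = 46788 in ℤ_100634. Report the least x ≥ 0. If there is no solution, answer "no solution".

63700

First find gcd(43395, 100634):
100634 = 2·43395 + 13844
43395 = 3·13844 + 1863
13844 = 7·1863 + 803
1863 = 2·803 + 257
803 = 3·257 + 32
257 = 8·32 + 1
32 = 32·1 + 0
gcd = 1, so a unique solution mod 100634 exists.
Back-substitute for the Bézout coefficients:
1 = 257 − 8·32
1 = −8·803 + 25·257
1 = 25·1863 − 58·803
1 = −58·13844 + 431·1863
1 = 431·43395 − 1351·13844
1 = −1351·100634 + 3133·43395
So 43395·(3133) ≡ 1 (mod 100634), giving 43395⁻¹ ≡ 3133.
x ≡ 43395⁻¹·46788 ≡ 3133·46788 ≡ 63700 (mod 100634).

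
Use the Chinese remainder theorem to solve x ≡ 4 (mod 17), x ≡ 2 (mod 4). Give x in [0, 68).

38

Write x = 4 + 17·k. Then 17·k ≡ 2 − 4 ≡ 2 (mod 4).
Need 17⁻¹ mod 4. Extended Euclid on (4, 1):
4 = 4*1 + 0
17⁻¹ ≡ 1 (mod 4), so k ≡ 1·2 ≡ 2 (mod 4).
x = 4 + 17·2 = 38.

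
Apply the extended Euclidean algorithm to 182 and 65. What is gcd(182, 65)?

Repeated division:
182 = 2*65 + 52
65 = 1*52 + 13
52 = 4*13 + 0
gcd(182, 65) = 13.
Express as a combination:
13 = 65 − 52
13 = −182 + 3·65
So 13 = (-1)·182 + (3)·65.

13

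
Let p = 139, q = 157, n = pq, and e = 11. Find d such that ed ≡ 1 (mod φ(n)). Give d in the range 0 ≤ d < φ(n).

19571

φ(n) = (p−1)(q−1) = 138·156 = 21528.
Need d with 11·d ≡ 1 (mod 21528). Apply the extended Euclidean algorithm:
21528 = 1957·11 + 1
11 = 11·1 + 0
Back-substitute:
1 = 21528 − 1957·11
So 11·(-1957) ≡ 1 (mod 21528), hence d ≡ -1957 ≡ 19571 (mod 21528).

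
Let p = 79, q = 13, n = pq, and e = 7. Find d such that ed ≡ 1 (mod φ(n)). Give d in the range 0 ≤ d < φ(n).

535

φ(n) = (p−1)(q−1) = 78·12 = 936.
Need d with 7·d ≡ 1 (mod 936). Apply the extended Euclidean algorithm:
936 = 133*7 + 5
7 = 1*5 + 2
5 = 2*2 + 1
2 = 2*1 + 0
Back-substitute:
1 = 5 − 2·2
1 = −2·7 + 3·5
1 = 3·936 − 401·7
So 7·(-401) ≡ 1 (mod 936), hence d ≡ -401 ≡ 535 (mod 936).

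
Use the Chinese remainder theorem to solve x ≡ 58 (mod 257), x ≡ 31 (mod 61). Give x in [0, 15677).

3142

Write x = 58 + 257·k. Then 257·k ≡ 31 − 58 ≡ 34 (mod 61).
Need 257⁻¹ mod 61. Extended Euclid on (61, 13):
61 = 4×13 + 9
13 = 1×9 + 4
9 = 2×4 + 1
4 = 4×1 + 0
Back-substitute:
1 = 9 − 2·4
1 = −2·13 + 3·9
1 = 3·61 − 14·13
257⁻¹ ≡ 47 (mod 61), so k ≡ 47·34 ≡ 12 (mod 61).
x = 58 + 257·12 = 3142.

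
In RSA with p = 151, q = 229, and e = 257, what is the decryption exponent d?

φ(n) = (p−1)(q−1) = 150·228 = 34200.
Need d with 257·d ≡ 1 (mod 34200). Apply the extended Euclidean algorithm:
34200 = 133×257 + 19
257 = 13×19 + 10
19 = 1×10 + 9
10 = 1×9 + 1
9 = 9×1 + 0
Back-substitute:
1 = 10 − 9
1 = −19 + 2·10
1 = 2·257 − 27·19
1 = −27·34200 + 3593·257
So 257·3593 ≡ 1 (mod 34200), hence d = 3593.

3593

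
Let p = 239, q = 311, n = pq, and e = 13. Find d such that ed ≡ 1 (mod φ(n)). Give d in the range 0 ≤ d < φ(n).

28377

φ(n) = (p−1)(q−1) = 238·310 = 73780.
Need d with 13·d ≡ 1 (mod 73780). Apply the extended Euclidean algorithm:
73780 = 5675·13 + 5
13 = 2·5 + 3
5 = 1·3 + 2
3 = 1·2 + 1
2 = 2·1 + 0
Back-substitute:
1 = 3 − 2
1 = −5 + 2·3
1 = 2·13 − 5·5
1 = −5·73780 + 28377·13
So 13·28377 ≡ 1 (mod 73780), hence d = 28377.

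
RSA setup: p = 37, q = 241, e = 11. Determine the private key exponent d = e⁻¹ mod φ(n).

φ(n) = (p−1)(q−1) = 36·240 = 8640.
Need d with 11·d ≡ 1 (mod 8640). Apply the extended Euclidean algorithm:
8640 = 785×11 + 5
11 = 2×5 + 1
5 = 5×1 + 0
Back-substitute:
1 = 11 − 2·5
1 = −2·8640 + 1571·11
So 11·1571 ≡ 1 (mod 8640), hence d = 1571.

1571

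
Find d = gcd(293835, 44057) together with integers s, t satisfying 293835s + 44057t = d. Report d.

1

Repeated division:
293835 = 6*44057 + 29493
44057 = 1*29493 + 14564
29493 = 2*14564 + 365
14564 = 39*365 + 329
365 = 1*329 + 36
329 = 9*36 + 5
36 = 7*5 + 1
5 = 5*1 + 0
gcd(293835, 44057) = 1.
Express as a combination:
1 = 36 − 7·5
1 = −7·329 + 64·36
1 = 64·365 − 71·329
1 = −71·14564 + 2833·365
1 = 2833·29493 − 5737·14564
1 = −5737·44057 + 8570·29493
1 = 8570·293835 − 57157·44057
So 1 = (8570)·293835 + (-57157)·44057.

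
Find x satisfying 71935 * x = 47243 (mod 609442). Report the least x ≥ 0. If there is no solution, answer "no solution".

First find gcd(71935, 609442):
609442 = 8*71935 + 33962
71935 = 2*33962 + 4011
33962 = 8*4011 + 1874
4011 = 2*1874 + 263
1874 = 7*263 + 33
263 = 7*33 + 32
33 = 1*32 + 1
32 = 32*1 + 0
gcd = 1, so a unique solution mod 609442 exists.
Back-substitute for the Bézout coefficients:
1 = 33 − 32
1 = −263 + 8·33
1 = 8·1874 − 57·263
1 = −57·4011 + 122·1874
1 = 122·33962 − 1033·4011
1 = −1033·71935 + 2188·33962
1 = 2188·609442 − 18537·71935
So 71935·(-18537) ≡ 1 (mod 609442), giving 71935⁻¹ ≡ 590905.
x ≡ 71935⁻¹·47243 ≡ 590905·47243 ≡ 24663 (mod 609442).

24663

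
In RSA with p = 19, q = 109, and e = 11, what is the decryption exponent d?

707

φ(n) = (p−1)(q−1) = 18·108 = 1944.
Need d with 11·d ≡ 1 (mod 1944). Apply the extended Euclidean algorithm:
1944 = 176*11 + 8
11 = 1*8 + 3
8 = 2*3 + 2
3 = 1*2 + 1
2 = 2*1 + 0
Back-substitute:
1 = 3 − 2
1 = −8 + 3·3
1 = 3·11 − 4·8
1 = −4·1944 + 707·11
So 11·707 ≡ 1 (mod 1944), hence d = 707.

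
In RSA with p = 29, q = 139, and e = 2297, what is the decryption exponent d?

1625

φ(n) = (p−1)(q−1) = 28·138 = 3864.
Need d with 2297·d ≡ 1 (mod 3864). Apply the extended Euclidean algorithm:
3864 = 1×2297 + 1567
2297 = 1×1567 + 730
1567 = 2×730 + 107
730 = 6×107 + 88
107 = 1×88 + 19
88 = 4×19 + 12
19 = 1×12 + 7
12 = 1×7 + 5
7 = 1×5 + 2
5 = 2×2 + 1
2 = 2×1 + 0
Back-substitute:
1 = 5 − 2·2
1 = −2·7 + 3·5
1 = 3·12 − 5·7
1 = −5·19 + 8·12
1 = 8·88 − 37·19
1 = −37·107 + 45·88
1 = 45·730 − 307·107
1 = −307·1567 + 659·730
1 = 659·2297 − 966·1567
1 = −966·3864 + 1625·2297
So 2297·1625 ≡ 1 (mod 3864), hence d = 1625.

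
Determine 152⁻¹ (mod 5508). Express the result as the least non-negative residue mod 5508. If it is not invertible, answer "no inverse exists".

no inverse exists

Euclidean algorithm on 5508, 152:
5508 = 36×152 + 36
152 = 4×36 + 8
36 = 4×8 + 4
8 = 2×4 + 0
gcd(152, 5508) = 4 ≠ 1, so 152 has no multiplicative inverse modulo 5508.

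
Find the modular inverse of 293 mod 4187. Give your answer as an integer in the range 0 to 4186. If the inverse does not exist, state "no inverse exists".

2315

Run Euclid on (4187, 293):
4187 = 14×293 + 85
293 = 3×85 + 38
85 = 2×38 + 9
38 = 4×9 + 2
9 = 4×2 + 1
2 = 2×1 + 0
gcd = 1, so the inverse exists. Back-substitute:
1 = 9 − 4·2
1 = −4·38 + 17·9
1 = 17·85 − 38·38
1 = −38·293 + 131·85
1 = 131·4187 − 1872·293
Hence 293⁻¹ ≡ -1872 ≡ 2315 (mod 4187).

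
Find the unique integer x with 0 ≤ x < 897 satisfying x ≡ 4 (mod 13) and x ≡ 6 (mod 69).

Write x = 4 + 13·k. Then 13·k ≡ 6 − 4 ≡ 2 (mod 69).
Need 13⁻¹ mod 69. Extended Euclid on (69, 13):
69 = 5·13 + 4
13 = 3·4 + 1
4 = 4·1 + 0
Back-substitute:
1 = 13 − 3·4
1 = −3·69 + 16·13
13⁻¹ ≡ 16 (mod 69), so k ≡ 16·2 ≡ 32 (mod 69).
x = 4 + 13·32 = 420.

420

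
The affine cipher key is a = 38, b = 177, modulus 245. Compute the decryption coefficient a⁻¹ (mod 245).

187

Run Euclid on (245, 38):
245 = 6*38 + 17
38 = 2*17 + 4
17 = 4*4 + 1
4 = 4*1 + 0
The gcd is 1. Working backward:
1 = 17 − 4·4
1 = −4·38 + 9·17
1 = 9·245 − 58·38
Thus 38·(-58) ≡ 1 (mod 245); reducing, -58 mod 245 = 187.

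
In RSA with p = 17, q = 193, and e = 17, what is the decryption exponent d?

φ(n) = (p−1)(q−1) = 16·192 = 3072.
Need d with 17·d ≡ 1 (mod 3072). Apply the extended Euclidean algorithm:
3072 = 180·17 + 12
17 = 1·12 + 5
12 = 2·5 + 2
5 = 2·2 + 1
2 = 2·1 + 0
Back-substitute:
1 = 5 − 2·2
1 = −2·12 + 5·5
1 = 5·17 − 7·12
1 = −7·3072 + 1265·17
So 17·1265 ≡ 1 (mod 3072), hence d = 1265.

1265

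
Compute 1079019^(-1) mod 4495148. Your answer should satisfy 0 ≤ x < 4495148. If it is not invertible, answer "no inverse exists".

200895

Apply the Euclidean algorithm to 4495148 and 1079019:
4495148 = 4·1079019 + 179072
1079019 = 6·179072 + 4587
179072 = 39·4587 + 179
4587 = 25·179 + 112
179 = 1·112 + 67
112 = 1·67 + 45
67 = 1·45 + 22
45 = 2·22 + 1
22 = 22·1 + 0
gcd = 1, so the inverse exists. Back-substitute:
1 = 45 − 2·22
1 = −2·67 + 3·45
1 = 3·112 − 5·67
1 = −5·179 + 8·112
1 = 8·4587 − 205·179
1 = −205·179072 + 8003·4587
1 = 8003·1079019 − 48223·179072
1 = −48223·4495148 + 200895·1079019
So 1079019·200895 ≡ 1 (mod 4495148).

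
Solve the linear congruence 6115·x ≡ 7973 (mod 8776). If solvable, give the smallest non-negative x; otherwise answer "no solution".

First find gcd(6115, 8776):
8776 = 1×6115 + 2661
6115 = 2×2661 + 793
2661 = 3×793 + 282
793 = 2×282 + 229
282 = 1×229 + 53
229 = 4×53 + 17
53 = 3×17 + 2
17 = 8×2 + 1
2 = 2×1 + 0
gcd = 1, so a unique solution mod 8776 exists.
Back-substitute for the Bézout coefficients:
1 = 17 − 8·2
1 = −8·53 + 25·17
1 = 25·229 − 108·53
1 = −108·282 + 133·229
1 = 133·793 − 374·282
1 = −374·2661 + 1255·793
1 = 1255·6115 − 2884·2661
1 = −2884·8776 + 4139·6115
So 6115·(4139) ≡ 1 (mod 8776), giving 6115⁻¹ ≡ 4139.
x ≡ 6115⁻¹·7973 ≡ 4139·7973 ≡ 2487 (mod 8776).

2487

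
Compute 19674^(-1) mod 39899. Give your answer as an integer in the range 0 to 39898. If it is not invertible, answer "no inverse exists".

Run Euclid on (39899, 19674):
39899 = 2×19674 + 551
19674 = 35×551 + 389
551 = 1×389 + 162
389 = 2×162 + 65
162 = 2×65 + 32
65 = 2×32 + 1
32 = 32×1 + 0
Since gcd(19674, 39899) = 1, back-substitute to write 1 as a combination:
1 = 65 − 2·32
1 = −2·162 + 5·65
1 = 5·389 − 12·162
1 = −12·551 + 17·389
1 = 17·19674 − 607·551
1 = −607·39899 + 1231·19674
So 19674·1231 ≡ 1 (mod 39899).

1231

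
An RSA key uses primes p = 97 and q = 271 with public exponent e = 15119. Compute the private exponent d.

φ(n) = (p−1)(q−1) = 96·270 = 25920.
Need d with 15119·d ≡ 1 (mod 25920). Apply the extended Euclidean algorithm:
25920 = 1·15119 + 10801
15119 = 1·10801 + 4318
10801 = 2·4318 + 2165
4318 = 1·2165 + 2153
2165 = 1·2153 + 12
2153 = 179·12 + 5
12 = 2·5 + 2
5 = 2·2 + 1
2 = 2·1 + 0
Back-substitute:
1 = 5 − 2·2
1 = −2·12 + 5·5
1 = 5·2153 − 897·12
1 = −897·2165 + 902·2153
1 = 902·4318 − 1799·2165
1 = −1799·10801 + 4500·4318
1 = 4500·15119 − 6299·10801
1 = −6299·25920 + 10799·15119
So 15119·10799 ≡ 1 (mod 25920), hence d = 10799.

10799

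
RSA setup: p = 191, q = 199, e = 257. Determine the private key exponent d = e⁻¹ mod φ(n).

φ(n) = (p−1)(q−1) = 190·198 = 37620.
Need d with 257·d ≡ 1 (mod 37620). Apply the extended Euclidean algorithm:
37620 = 146×257 + 98
257 = 2×98 + 61
98 = 1×61 + 37
61 = 1×37 + 24
37 = 1×24 + 13
24 = 1×13 + 11
13 = 1×11 + 2
11 = 5×2 + 1
2 = 2×1 + 0
Back-substitute:
1 = 11 − 5·2
1 = −5·13 + 6·11
1 = 6·24 − 11·13
1 = −11·37 + 17·24
1 = 17·61 − 28·37
1 = −28·98 + 45·61
1 = 45·257 − 118·98
1 = −118·37620 + 17273·257
So 257·17273 ≡ 1 (mod 37620), hence d = 17273.

17273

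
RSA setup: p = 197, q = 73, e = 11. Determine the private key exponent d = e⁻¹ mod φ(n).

φ(n) = (p−1)(q−1) = 196·72 = 14112.
Need d with 11·d ≡ 1 (mod 14112). Apply the extended Euclidean algorithm:
14112 = 1282×11 + 10
11 = 1×10 + 1
10 = 10×1 + 0
Back-substitute:
1 = 11 − 10
1 = −14112 + 1283·11
So 11·1283 ≡ 1 (mod 14112), hence d = 1283.

1283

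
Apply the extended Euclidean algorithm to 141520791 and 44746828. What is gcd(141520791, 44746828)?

Apply Euclid's algorithm to 141520791 and 44746828:
141520791 = 3·44746828 + 7280307
44746828 = 6·7280307 + 1064986
7280307 = 6·1064986 + 890391
1064986 = 1·890391 + 174595
890391 = 5·174595 + 17416
174595 = 10·17416 + 435
17416 = 40·435 + 16
435 = 27·16 + 3
16 = 5·3 + 1
3 = 3·1 + 0
gcd(141520791, 44746828) = 1.
Express as a combination:
1 = 16 − 5·3
1 = −5·435 + 136·16
1 = 136·17416 − 5445·435
1 = −5445·174595 + 54586·17416
1 = 54586·890391 − 278375·174595
1 = −278375·1064986 + 332961·890391
1 = 332961·7280307 − 2276141·1064986
1 = −2276141·44746828 + 13989807·7280307
1 = 13989807·141520791 − 44245562·44746828
So 1 = (13989807)·141520791 + (-44245562)·44746828.

1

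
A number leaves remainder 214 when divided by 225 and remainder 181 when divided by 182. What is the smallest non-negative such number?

Write x = 214 + 225·k. Then 225·k ≡ 181 − 214 ≡ 149 (mod 182).
Need 225⁻¹ mod 182. Extended Euclid on (182, 43):
182 = 4×43 + 10
43 = 4×10 + 3
10 = 3×3 + 1
3 = 3×1 + 0
Back-substitute:
1 = 10 − 3·3
1 = −3·43 + 13·10
1 = 13·182 − 55·43
225⁻¹ ≡ 127 (mod 182), so k ≡ 127·149 ≡ 177 (mod 182).
x = 214 + 225·177 = 40039.

40039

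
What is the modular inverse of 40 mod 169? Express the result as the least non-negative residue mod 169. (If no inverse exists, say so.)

131

Apply the Euclidean algorithm to 169 and 40:
169 = 4*40 + 9
40 = 4*9 + 4
9 = 2*4 + 1
4 = 4*1 + 0
Since gcd(40, 169) = 1, back-substitute to write 1 as a combination:
1 = 9 − 2·4
1 = −2·40 + 9·9
1 = 9·169 − 38·40
Hence 40⁻¹ ≡ -38 ≡ 131 (mod 169).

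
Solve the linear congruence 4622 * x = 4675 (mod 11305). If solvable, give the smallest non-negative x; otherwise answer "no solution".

First find gcd(4622, 11305):
11305 = 2·4622 + 2061
4622 = 2·2061 + 500
2061 = 4·500 + 61
500 = 8·61 + 12
61 = 5·12 + 1
12 = 12·1 + 0
gcd = 1, so a unique solution mod 11305 exists.
Back-substitute for the Bézout coefficients:
1 = 61 − 5·12
1 = −5·500 + 41·61
1 = 41·2061 − 169·500
1 = −169·4622 + 379·2061
1 = 379·11305 − 927·4622
So 4622·(-927) ≡ 1 (mod 11305), giving 4622⁻¹ ≡ 10378.
x ≡ 4622⁻¹·4675 ≡ 10378·4675 ≡ 7395 (mod 11305).

7395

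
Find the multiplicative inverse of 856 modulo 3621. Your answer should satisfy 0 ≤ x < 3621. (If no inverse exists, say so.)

2077

Apply the Euclidean algorithm to 3621 and 856:
3621 = 4×856 + 197
856 = 4×197 + 68
197 = 2×68 + 61
68 = 1×61 + 7
61 = 8×7 + 5
7 = 1×5 + 2
5 = 2×2 + 1
2 = 2×1 + 0
gcd = 1, so the inverse exists. Back-substitute:
1 = 5 − 2·2
1 = −2·7 + 3·5
1 = 3·61 − 26·7
1 = −26·68 + 29·61
1 = 29·197 − 84·68
1 = −84·856 + 365·197
1 = 365·3621 − 1544·856
Hence 856⁻¹ ≡ -1544 ≡ 2077 (mod 3621).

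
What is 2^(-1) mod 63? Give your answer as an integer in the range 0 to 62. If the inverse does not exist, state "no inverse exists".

Run Euclid on (63, 2):
63 = 31·2 + 1
2 = 2·1 + 0
Since gcd(2, 63) = 1, back-substitute to write 1 as a combination:
1 = 63 − 31·2
Hence 2⁻¹ ≡ -31 ≡ 32 (mod 63).

32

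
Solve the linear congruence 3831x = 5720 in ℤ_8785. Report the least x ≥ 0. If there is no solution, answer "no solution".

6780

First find gcd(3831, 8785):
8785 = 2×3831 + 1123
3831 = 3×1123 + 462
1123 = 2×462 + 199
462 = 2×199 + 64
199 = 3×64 + 7
64 = 9×7 + 1
7 = 7×1 + 0
gcd = 1, so a unique solution mod 8785 exists.
Back-substitute for the Bézout coefficients:
1 = 64 − 9·7
1 = −9·199 + 28·64
1 = 28·462 − 65·199
1 = −65·1123 + 158·462
1 = 158·3831 − 539·1123
1 = −539·8785 + 1236·3831
So 3831·(1236) ≡ 1 (mod 8785), giving 3831⁻¹ ≡ 1236.
x ≡ 3831⁻¹·5720 ≡ 1236·5720 ≡ 6780 (mod 8785).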